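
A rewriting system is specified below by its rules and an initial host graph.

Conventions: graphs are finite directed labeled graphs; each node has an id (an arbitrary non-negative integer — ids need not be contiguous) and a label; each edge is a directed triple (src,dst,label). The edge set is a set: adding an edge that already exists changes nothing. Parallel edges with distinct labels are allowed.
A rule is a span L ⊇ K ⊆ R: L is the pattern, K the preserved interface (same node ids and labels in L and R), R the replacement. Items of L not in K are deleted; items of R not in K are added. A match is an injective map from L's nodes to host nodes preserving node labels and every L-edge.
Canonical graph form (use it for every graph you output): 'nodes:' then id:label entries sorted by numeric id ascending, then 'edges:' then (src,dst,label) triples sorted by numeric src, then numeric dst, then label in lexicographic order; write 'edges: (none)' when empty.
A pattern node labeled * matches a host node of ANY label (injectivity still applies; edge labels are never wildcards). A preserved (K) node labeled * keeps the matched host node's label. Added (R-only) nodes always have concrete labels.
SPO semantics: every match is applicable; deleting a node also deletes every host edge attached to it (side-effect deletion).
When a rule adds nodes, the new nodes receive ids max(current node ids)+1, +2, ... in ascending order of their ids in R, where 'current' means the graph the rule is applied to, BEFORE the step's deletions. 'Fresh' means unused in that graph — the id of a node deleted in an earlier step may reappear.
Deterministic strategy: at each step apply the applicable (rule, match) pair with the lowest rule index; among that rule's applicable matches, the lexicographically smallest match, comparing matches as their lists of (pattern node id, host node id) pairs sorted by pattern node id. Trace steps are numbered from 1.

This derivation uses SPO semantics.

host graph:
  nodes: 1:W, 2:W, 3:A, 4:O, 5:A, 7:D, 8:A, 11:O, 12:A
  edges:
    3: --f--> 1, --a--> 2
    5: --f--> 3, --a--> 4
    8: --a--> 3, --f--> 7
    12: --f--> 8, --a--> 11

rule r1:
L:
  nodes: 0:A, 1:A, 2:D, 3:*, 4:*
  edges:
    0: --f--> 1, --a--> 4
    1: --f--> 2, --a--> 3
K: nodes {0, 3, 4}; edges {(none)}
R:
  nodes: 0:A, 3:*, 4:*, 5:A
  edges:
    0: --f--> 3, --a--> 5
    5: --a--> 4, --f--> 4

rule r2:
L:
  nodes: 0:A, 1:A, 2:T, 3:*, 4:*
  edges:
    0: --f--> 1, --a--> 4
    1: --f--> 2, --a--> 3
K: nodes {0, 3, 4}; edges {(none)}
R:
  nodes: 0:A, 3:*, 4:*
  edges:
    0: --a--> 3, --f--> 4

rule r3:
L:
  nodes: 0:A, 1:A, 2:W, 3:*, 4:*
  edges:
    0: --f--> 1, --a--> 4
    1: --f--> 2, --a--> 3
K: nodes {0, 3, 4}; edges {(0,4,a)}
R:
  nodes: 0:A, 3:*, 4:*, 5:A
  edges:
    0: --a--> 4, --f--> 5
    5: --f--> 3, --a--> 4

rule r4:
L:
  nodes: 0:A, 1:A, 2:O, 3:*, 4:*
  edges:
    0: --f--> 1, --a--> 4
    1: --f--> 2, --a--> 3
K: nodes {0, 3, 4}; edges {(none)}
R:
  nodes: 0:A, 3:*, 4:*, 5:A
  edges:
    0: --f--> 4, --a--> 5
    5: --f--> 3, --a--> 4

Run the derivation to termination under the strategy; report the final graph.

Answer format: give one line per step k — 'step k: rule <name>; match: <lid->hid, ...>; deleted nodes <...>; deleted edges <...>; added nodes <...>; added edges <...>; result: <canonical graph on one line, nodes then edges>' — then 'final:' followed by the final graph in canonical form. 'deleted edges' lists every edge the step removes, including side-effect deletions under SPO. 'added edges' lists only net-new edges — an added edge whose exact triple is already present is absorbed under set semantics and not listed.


step 1: rule r1; match: 0->12, 1->8, 2->7, 3->3, 4->11; deleted nodes 7, 8; deleted edges (8,3,a); (8,7,f); (12,8,f); (12,11,a); added nodes 13; added edges (12,3,f); (12,13,a); (13,11,a); (13,11,f); result: nodes: 1:W, 2:W, 3:A, 4:O, 5:A, 11:O, 12:A, 13:A edges: (3,1,f); (3,2,a); (5,3,f); (5,4,a); (12,3,f); (12,13,a); (13,11,a); (13,11,f)
step 2: rule r3; match: 0->5, 1->3, 2->1, 3->2, 4->4; deleted nodes 1, 3; deleted edges (3,1,f); (3,2,a); (5,3,f); (12,3,f); added nodes 14; added edges (5,14,f); (14,2,f); (14,4,a); result: nodes: 2:W, 4:O, 5:A, 11:O, 12:A, 13:A, 14:A edges: (5,4,a); (5,14,f); (12,13,a); (13,11,a); (13,11,f); (14,2,f); (14,4,a)
final:
nodes: 2:W, 4:O, 5:A, 11:O, 12:A, 13:A, 14:A
edges: (5,4,a); (5,14,f); (12,13,a); (13,11,a); (13,11,f); (14,2,f); (14,4,a)


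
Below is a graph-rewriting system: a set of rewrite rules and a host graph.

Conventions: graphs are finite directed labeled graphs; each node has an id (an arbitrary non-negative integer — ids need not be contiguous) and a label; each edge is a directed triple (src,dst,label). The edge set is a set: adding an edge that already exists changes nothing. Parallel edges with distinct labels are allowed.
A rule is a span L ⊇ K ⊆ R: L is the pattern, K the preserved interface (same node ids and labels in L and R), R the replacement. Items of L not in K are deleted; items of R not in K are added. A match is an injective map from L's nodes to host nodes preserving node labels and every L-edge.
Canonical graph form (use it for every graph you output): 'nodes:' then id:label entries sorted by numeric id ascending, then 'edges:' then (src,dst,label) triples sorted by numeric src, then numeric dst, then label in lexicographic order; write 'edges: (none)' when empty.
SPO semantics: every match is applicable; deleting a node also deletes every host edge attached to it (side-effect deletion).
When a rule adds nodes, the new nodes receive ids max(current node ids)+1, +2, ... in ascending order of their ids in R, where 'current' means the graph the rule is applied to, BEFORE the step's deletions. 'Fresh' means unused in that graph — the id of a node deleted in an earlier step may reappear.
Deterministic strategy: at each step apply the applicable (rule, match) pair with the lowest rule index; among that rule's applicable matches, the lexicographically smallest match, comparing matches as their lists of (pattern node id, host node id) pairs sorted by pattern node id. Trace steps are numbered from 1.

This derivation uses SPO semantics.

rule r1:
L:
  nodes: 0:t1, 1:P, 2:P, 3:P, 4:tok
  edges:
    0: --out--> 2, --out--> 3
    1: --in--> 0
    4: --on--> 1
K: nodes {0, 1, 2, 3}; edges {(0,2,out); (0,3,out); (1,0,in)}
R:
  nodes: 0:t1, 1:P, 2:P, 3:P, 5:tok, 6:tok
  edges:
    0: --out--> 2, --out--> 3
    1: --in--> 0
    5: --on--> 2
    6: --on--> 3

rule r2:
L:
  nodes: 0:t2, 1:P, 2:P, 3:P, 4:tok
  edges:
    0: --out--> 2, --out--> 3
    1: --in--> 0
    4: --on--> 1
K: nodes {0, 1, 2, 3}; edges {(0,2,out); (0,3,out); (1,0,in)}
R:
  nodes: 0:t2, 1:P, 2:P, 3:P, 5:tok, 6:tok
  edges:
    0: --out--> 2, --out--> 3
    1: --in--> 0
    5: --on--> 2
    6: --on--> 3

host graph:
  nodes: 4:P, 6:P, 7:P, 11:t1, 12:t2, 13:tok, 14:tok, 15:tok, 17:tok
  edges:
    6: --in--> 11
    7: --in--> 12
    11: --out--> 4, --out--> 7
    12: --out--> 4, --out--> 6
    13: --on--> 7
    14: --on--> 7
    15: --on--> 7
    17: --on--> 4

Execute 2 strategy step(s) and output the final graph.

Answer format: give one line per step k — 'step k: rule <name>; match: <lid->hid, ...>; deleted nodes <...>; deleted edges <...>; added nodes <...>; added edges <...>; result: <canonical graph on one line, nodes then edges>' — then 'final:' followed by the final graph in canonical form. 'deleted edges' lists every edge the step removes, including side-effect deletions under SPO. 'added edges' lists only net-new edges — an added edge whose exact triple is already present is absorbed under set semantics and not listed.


step 1: rule r2; match: 0->12, 1->7, 2->4, 3->6, 4->13; deleted nodes 13; deleted edges (13,7,on); added nodes 18, 19; added edges (18,4,on); (19,6,on); result: nodes: 4:P, 6:P, 7:P, 11:t1, 12:t2, 14:tok, 15:tok, 17:tok, 18:tok, 19:tok edges: (6,11,in); (7,12,in); (11,4,out); (11,7,out); (12,4,out); (12,6,out); (14,7,on); (15,7,on); (17,4,on); (18,4,on); (19,6,on)
step 2: rule r1; match: 0->11, 1->6, 2->4, 3->7, 4->19; deleted nodes 19; deleted edges (19,6,on); added nodes 20, 21; added edges (20,4,on); (21,7,on); result: nodes: 4:P, 6:P, 7:P, 11:t1, 12:t2, 14:tok, 15:tok, 17:tok, 18:tok, 20:tok, 21:tok edges: (6,11,in); (7,12,in); (11,4,out); (11,7,out); (12,4,out); (12,6,out); (14,7,on); (15,7,on); (17,4,on); (18,4,on); (20,4,on); (21,7,on)
final:
nodes: 4:P, 6:P, 7:P, 11:t1, 12:t2, 14:tok, 15:tok, 17:tok, 18:tok, 20:tok, 21:tok
edges: (6,11,in); (7,12,in); (11,4,out); (11,7,out); (12,4,out); (12,6,out); (14,7,on); (15,7,on); (17,4,on); (18,4,on); (20,4,on); (21,7,on)


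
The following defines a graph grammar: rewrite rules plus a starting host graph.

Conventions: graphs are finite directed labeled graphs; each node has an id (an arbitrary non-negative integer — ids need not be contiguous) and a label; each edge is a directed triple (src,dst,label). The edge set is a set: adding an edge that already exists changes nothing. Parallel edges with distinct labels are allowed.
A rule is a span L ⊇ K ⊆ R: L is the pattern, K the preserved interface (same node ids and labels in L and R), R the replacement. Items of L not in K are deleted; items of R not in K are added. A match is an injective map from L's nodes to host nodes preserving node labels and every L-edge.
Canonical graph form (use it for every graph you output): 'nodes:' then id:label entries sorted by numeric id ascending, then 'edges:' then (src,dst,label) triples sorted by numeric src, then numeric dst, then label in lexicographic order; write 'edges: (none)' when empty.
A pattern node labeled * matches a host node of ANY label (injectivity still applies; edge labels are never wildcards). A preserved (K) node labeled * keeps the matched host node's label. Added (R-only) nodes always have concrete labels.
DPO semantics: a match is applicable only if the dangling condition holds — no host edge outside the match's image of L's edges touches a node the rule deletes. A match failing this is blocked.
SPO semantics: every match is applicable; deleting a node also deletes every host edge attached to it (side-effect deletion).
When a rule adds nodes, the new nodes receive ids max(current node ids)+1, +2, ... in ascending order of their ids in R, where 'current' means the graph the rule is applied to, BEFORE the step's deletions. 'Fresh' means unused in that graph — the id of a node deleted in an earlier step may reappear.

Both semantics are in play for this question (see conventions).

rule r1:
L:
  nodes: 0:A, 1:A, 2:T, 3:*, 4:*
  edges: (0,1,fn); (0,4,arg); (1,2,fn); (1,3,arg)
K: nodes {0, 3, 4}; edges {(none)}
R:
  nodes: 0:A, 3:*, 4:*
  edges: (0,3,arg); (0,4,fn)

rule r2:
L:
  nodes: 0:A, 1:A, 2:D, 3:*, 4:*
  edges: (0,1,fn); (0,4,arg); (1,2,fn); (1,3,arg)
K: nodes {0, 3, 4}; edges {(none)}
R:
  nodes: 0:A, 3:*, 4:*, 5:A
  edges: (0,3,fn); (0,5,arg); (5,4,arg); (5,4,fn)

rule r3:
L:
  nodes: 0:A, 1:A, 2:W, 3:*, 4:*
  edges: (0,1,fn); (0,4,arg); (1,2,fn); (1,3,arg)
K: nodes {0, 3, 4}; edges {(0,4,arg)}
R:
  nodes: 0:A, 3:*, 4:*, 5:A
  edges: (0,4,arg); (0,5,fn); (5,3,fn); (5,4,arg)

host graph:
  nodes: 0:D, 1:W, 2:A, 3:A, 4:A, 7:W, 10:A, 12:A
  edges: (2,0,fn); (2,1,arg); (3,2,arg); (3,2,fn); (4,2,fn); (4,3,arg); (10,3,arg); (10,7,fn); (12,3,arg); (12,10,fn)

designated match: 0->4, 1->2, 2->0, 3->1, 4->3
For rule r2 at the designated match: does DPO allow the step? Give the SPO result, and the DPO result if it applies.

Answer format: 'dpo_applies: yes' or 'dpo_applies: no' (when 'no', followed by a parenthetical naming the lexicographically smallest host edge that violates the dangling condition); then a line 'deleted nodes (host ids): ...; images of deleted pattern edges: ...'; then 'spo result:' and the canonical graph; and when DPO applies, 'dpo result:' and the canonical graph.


dpo_applies: no
(the rule deletes node 2, which keeps host edge (3,2,arg) outside the match image — the dangling condition fails, DPO blocks; SPO proceeds and side-deletes such edges)
deleted nodes (host ids): 0, 2; images of deleted pattern edges: (2,0,fn); (2,1,arg); (4,2,fn); (4,3,arg)
spo result:
nodes: 1:W, 3:A, 4:A, 7:W, 10:A, 12:A, 13:A
edges: (4,1,fn); (4,13,arg); (10,3,arg); (10,7,fn); (12,3,arg); (12,10,fn); (13,3,arg); (13,3,fn)


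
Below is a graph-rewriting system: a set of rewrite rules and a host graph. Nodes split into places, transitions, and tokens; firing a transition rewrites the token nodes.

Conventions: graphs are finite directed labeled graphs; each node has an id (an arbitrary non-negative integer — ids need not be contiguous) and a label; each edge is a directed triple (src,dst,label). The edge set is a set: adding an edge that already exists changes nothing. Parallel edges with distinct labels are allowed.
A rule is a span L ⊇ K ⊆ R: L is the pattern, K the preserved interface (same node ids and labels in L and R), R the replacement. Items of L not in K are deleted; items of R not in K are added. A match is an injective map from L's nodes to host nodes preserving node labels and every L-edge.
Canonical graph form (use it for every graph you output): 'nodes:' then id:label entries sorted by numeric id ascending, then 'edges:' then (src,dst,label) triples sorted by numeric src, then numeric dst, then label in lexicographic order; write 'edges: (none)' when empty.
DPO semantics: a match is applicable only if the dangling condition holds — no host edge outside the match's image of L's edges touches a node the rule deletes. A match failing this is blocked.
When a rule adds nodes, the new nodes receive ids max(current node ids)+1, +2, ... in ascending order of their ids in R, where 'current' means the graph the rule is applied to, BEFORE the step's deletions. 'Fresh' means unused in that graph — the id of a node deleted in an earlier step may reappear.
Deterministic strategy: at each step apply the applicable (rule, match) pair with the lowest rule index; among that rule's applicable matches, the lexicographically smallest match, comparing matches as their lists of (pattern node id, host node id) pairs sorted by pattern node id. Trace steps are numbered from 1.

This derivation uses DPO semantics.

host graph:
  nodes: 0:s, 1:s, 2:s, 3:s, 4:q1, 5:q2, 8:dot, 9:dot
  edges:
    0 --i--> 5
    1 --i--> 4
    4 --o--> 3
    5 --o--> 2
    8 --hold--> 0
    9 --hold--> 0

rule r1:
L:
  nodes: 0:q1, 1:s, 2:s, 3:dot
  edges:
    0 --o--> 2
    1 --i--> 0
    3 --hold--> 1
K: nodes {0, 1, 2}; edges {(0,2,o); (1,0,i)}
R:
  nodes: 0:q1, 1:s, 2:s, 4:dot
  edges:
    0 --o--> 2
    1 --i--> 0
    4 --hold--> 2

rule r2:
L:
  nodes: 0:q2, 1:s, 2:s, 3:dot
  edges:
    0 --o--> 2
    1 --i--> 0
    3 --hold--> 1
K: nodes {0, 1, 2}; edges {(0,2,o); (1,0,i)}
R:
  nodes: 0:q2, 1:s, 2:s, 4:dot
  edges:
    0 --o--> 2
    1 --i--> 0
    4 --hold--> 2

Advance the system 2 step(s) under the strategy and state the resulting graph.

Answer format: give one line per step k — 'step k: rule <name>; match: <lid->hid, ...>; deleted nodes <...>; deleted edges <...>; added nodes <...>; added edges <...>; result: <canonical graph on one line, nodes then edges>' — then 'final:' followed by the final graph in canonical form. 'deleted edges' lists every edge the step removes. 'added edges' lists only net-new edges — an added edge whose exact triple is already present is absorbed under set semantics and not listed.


step 1: rule r2; match: 0->5, 1->0, 2->2, 3->8; deleted nodes 8; deleted edges (8,0,hold); added nodes 10; added edges (10,2,hold); result: nodes: 0:s, 1:s, 2:s, 3:s, 4:q1, 5:q2, 9:dot, 10:dot edges: (0,5,i); (1,4,i); (4,3,o); (5,2,o); (9,0,hold); (10,2,hold)
step 2: rule r2; match: 0->5, 1->0, 2->2, 3->9; deleted nodes 9; deleted edges (9,0,hold); added nodes 11; added edges (11,2,hold); result: nodes: 0:s, 1:s, 2:s, 3:s, 4:q1, 5:q2, 10:dot, 11:dot edges: (0,5,i); (1,4,i); (4,3,o); (5,2,o); (10,2,hold); (11,2,hold)
final:
nodes: 0:s, 1:s, 2:s, 3:s, 4:q1, 5:q2, 10:dot, 11:dot
edges: (0,5,i); (1,4,i); (4,3,o); (5,2,o); (10,2,hold); (11,2,hold)


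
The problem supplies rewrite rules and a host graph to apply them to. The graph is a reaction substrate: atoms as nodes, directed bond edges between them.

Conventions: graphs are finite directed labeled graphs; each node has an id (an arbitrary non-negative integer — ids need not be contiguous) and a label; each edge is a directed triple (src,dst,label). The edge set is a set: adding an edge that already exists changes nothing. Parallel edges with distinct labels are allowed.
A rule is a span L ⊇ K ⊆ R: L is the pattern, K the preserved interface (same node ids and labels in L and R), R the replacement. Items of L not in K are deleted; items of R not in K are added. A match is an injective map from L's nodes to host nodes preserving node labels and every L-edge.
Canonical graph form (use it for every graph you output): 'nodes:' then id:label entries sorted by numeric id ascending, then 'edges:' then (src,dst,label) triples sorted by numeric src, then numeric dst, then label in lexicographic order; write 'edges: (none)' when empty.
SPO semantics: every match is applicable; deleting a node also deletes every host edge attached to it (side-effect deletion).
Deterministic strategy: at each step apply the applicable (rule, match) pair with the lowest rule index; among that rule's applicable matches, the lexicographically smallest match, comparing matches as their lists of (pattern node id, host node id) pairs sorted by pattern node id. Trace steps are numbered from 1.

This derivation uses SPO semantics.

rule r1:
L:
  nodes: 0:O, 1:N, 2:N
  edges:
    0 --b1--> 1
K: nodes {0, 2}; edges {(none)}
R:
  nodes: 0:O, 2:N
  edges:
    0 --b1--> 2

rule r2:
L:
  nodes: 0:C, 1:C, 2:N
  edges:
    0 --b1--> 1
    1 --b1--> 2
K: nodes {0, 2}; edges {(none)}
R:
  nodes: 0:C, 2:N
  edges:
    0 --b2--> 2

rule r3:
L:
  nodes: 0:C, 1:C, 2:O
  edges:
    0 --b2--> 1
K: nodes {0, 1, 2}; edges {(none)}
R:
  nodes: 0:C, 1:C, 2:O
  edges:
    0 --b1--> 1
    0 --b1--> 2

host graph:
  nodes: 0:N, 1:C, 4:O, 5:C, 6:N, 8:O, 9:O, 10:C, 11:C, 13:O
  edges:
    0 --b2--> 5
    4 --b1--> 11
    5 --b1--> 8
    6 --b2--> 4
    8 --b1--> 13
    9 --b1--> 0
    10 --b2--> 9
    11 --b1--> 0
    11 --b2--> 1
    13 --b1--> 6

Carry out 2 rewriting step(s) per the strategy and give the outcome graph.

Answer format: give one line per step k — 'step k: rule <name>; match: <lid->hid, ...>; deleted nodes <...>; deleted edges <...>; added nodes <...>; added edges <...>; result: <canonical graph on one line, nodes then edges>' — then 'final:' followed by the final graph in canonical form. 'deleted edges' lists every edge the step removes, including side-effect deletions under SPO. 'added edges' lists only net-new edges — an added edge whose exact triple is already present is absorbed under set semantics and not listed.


step 1: rule r1; match: 0->9, 1->0, 2->6; deleted nodes 0; deleted edges (0,5,b2); (9,0,b1); (11,0,b1); added nodes (none); added edges (9,6,b1); result: nodes: 1:C, 4:O, 5:C, 6:N, 8:O, 9:O, 10:C, 11:C, 13:O edges: (4,11,b1); (5,8,b1); (6,4,b2); (8,13,b1); (9,6,b1); (10,9,b2); (11,1,b2); (13,6,b1)
step 2: rule r3; match: 0->11, 1->1, 2->4; deleted nodes (none); deleted edges (11,1,b2); added nodes (none); added edges (11,1,b1); (11,4,b1); result: nodes: 1:C, 4:O, 5:C, 6:N, 8:O, 9:O, 10:C, 11:C, 13:O edges: (4,11,b1); (5,8,b1); (6,4,b2); (8,13,b1); (9,6,b1); (10,9,b2); (11,1,b1); (11,4,b1); (13,6,b1)
final:
nodes: 1:C, 4:O, 5:C, 6:N, 8:O, 9:O, 10:C, 11:C, 13:O
edges: (4,11,b1); (5,8,b1); (6,4,b2); (8,13,b1); (9,6,b1); (10,9,b2); (11,1,b1); (11,4,b1); (13,6,b1)


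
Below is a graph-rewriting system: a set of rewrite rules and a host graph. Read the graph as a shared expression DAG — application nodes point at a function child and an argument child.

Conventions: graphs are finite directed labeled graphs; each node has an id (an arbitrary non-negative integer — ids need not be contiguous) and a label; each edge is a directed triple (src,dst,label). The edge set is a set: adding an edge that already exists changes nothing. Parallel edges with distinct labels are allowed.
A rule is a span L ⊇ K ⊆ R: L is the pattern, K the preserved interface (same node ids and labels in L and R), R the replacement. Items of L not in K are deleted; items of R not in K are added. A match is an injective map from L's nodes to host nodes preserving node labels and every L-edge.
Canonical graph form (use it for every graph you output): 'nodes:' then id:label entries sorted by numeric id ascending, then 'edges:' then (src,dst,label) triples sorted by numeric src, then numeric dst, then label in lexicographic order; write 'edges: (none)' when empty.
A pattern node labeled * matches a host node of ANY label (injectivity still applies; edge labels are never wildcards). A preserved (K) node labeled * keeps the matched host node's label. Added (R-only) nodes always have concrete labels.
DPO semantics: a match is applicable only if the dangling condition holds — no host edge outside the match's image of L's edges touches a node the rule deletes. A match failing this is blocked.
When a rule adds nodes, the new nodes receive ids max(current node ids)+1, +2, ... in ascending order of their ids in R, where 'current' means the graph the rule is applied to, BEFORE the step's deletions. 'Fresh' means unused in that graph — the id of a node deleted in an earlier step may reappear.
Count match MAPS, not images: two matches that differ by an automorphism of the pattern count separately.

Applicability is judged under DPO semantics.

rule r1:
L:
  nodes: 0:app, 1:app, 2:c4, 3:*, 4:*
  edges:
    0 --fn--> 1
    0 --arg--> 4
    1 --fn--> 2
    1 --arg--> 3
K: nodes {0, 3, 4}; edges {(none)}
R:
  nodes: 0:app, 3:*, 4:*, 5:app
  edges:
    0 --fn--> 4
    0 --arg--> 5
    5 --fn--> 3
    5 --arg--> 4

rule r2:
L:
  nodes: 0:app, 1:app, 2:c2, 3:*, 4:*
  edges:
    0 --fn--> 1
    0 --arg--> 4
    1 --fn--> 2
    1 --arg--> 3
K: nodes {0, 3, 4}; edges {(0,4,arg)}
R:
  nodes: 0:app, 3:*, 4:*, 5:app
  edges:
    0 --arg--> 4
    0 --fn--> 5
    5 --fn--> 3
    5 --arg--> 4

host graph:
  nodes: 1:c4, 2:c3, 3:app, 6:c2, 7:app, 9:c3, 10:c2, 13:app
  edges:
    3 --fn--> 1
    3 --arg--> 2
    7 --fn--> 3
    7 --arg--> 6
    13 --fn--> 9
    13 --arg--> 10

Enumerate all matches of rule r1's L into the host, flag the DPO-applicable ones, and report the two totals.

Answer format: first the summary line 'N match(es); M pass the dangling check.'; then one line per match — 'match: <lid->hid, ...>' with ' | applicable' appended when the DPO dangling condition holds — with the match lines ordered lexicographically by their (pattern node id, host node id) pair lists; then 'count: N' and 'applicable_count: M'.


1 match(es); 1 pass the dangling check.
match: 0->7, 1->3, 2->1, 3->2, 4->6 | applicable
count: 1
applicable_count: 1


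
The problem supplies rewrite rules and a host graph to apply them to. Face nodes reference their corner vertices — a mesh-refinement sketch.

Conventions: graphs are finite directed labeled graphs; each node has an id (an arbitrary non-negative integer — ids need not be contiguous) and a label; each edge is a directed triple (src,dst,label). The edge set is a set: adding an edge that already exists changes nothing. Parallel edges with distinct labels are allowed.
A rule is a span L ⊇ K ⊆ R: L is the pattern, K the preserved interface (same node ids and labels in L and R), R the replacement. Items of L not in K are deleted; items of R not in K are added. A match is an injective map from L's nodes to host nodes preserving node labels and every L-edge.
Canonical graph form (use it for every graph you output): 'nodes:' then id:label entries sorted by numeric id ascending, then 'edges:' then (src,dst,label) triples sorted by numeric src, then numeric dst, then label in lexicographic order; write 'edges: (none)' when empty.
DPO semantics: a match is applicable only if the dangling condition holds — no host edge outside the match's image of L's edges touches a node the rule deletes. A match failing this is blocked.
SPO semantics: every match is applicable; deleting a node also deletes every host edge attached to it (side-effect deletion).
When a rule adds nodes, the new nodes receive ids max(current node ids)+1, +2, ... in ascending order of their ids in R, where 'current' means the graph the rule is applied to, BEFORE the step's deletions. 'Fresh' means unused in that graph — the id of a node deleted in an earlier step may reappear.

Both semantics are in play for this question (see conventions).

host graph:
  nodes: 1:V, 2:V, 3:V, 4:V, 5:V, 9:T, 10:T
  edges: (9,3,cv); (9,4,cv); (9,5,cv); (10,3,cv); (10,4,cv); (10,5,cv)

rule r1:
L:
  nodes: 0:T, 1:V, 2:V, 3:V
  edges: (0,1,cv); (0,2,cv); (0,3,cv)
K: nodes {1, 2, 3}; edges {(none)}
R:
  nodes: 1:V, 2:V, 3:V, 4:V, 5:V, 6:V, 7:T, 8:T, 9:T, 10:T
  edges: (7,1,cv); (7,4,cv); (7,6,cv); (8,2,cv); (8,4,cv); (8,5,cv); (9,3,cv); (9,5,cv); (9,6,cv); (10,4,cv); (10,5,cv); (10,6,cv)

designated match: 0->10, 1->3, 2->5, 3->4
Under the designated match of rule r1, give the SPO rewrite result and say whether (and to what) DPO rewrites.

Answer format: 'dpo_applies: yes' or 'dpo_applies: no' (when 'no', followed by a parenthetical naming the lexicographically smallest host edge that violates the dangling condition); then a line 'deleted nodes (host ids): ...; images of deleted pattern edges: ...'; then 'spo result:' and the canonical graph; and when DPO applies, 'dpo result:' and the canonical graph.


dpo_applies: yes
deleted nodes (host ids): 10; images of deleted pattern edges: (10,3,cv); (10,4,cv); (10,5,cv)
spo result:
nodes: 1:V, 2:V, 3:V, 4:V, 5:V, 9:T, 11:V, 12:V, 13:V, 14:T, 15:T, 16:T, 17:T
edges: (9,3,cv); (9,4,cv); (9,5,cv); (14,3,cv); (14,11,cv); (14,13,cv); (15,5,cv); (15,11,cv); (15,12,cv); (16,4,cv); (16,12,cv); (16,13,cv); (17,11,cv); (17,12,cv); (17,13,cv)
dpo result:
nodes: 1:V, 2:V, 3:V, 4:V, 5:V, 9:T, 11:V, 12:V, 13:V, 14:T, 15:T, 16:T, 17:T
edges: (9,3,cv); (9,4,cv); (9,5,cv); (14,3,cv); (14,11,cv); (14,13,cv); (15,5,cv); (15,11,cv); (15,12,cv); (16,4,cv); (16,12,cv); (16,13,cv); (17,11,cv); (17,12,cv); (17,13,cv)


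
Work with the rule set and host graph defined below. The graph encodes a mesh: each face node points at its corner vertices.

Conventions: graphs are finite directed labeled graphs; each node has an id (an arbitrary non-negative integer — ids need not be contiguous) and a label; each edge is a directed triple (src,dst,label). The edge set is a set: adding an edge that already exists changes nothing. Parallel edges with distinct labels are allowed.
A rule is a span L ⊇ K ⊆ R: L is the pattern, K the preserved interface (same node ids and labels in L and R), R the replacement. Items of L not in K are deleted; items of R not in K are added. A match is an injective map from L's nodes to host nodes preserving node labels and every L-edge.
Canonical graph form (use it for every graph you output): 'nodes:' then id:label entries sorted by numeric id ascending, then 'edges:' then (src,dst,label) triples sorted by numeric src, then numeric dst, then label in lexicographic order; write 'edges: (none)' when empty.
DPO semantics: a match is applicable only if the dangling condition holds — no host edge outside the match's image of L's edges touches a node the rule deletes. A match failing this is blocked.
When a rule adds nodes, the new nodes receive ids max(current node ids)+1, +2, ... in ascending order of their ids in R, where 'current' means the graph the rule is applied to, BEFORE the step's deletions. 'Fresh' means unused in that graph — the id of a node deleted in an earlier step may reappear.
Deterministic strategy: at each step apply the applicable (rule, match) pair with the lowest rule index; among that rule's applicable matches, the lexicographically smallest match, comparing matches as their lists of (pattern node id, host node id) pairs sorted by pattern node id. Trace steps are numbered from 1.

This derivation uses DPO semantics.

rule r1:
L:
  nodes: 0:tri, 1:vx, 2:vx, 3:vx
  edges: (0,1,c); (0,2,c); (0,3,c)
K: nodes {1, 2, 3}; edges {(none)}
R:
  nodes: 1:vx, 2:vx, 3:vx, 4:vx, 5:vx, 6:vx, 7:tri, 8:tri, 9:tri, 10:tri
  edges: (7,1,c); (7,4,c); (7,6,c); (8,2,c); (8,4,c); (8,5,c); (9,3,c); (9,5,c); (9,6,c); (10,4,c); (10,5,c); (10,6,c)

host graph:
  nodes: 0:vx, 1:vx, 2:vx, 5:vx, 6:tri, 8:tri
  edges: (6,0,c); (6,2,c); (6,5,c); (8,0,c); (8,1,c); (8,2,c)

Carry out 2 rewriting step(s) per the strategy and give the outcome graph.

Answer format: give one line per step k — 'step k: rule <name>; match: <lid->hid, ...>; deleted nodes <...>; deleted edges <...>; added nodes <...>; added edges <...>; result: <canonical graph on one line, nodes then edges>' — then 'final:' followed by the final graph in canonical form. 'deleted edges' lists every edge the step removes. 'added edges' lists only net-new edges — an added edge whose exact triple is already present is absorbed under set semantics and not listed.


step 1: rule r1; match: 0->6, 1->0, 2->2, 3->5; deleted nodes 6; deleted edges (6,0,c); (6,2,c); (6,5,c); added nodes 9, 10, 11, 12, 13, 14, 15; added edges (12,0,c); (12,9,c); (12,11,c); (13,2,c); (13,9,c); (13,10,c); (14,5,c); (14,10,c); (14,11,c); (15,9,c); (15,10,c); (15,11,c); result: nodes: 0:vx, 1:vx, 2:vx, 5:vx, 8:tri, 9:vx, 10:vx, 11:vx, 12:tri, 13:tri, 14:tri, 15:tri edges: (8,0,c); (8,1,c); (8,2,c); (12,0,c); (12,9,c); (12,11,c); (13,2,c); (13,9,c); (13,10,c); (14,5,c); (14,10,c); (14,11,c); (15,9,c); (15,10,c); (15,11,c)
step 2: rule r1; match: 0->8, 1->0, 2->1, 3->2; deleted nodes 8; deleted edges (8,0,c); (8,1,c); (8,2,c); added nodes 16, 17, 18, 19, 20, 21, 22; added edges (19,0,c); (19,16,c); (19,18,c); (20,1,c); (20,16,c); (20,17,c); (21,2,c); (21,17,c); (21,18,c); (22,16,c); (22,17,c); (22,18,c); result: nodes: 0:vx, 1:vx, 2:vx, 5:vx, 9:vx, 10:vx, 11:vx, 12:tri, 13:tri, 14:tri, 15:tri, 16:vx, 17:vx, 18:vx, 19:tri, 20:tri, 21:tri, 22:tri edges: (12,0,c); (12,9,c); (12,11,c); (13,2,c); (13,9,c); (13,10,c); (14,5,c); (14,10,c); (14,11,c); (15,9,c); (15,10,c); (15,11,c); (19,0,c); (19,16,c); (19,18,c); (20,1,c); (20,16,c); (20,17,c); (21,2,c); (21,17,c); (21,18,c); (22,16,c); (22,17,c); (22,18,c)
final:
nodes: 0:vx, 1:vx, 2:vx, 5:vx, 9:vx, 10:vx, 11:vx, 12:tri, 13:tri, 14:tri, 15:tri, 16:vx, 17:vx, 18:vx, 19:tri, 20:tri, 21:tri, 22:tri
edges: (12,0,c); (12,9,c); (12,11,c); (13,2,c); (13,9,c); (13,10,c); (14,5,c); (14,10,c); (14,11,c); (15,9,c); (15,10,c); (15,11,c); (19,0,c); (19,16,c); (19,18,c); (20,1,c); (20,16,c); (20,17,c); (21,2,c); (21,17,c); (21,18,c); (22,16,c); (22,17,c); (22,18,c)


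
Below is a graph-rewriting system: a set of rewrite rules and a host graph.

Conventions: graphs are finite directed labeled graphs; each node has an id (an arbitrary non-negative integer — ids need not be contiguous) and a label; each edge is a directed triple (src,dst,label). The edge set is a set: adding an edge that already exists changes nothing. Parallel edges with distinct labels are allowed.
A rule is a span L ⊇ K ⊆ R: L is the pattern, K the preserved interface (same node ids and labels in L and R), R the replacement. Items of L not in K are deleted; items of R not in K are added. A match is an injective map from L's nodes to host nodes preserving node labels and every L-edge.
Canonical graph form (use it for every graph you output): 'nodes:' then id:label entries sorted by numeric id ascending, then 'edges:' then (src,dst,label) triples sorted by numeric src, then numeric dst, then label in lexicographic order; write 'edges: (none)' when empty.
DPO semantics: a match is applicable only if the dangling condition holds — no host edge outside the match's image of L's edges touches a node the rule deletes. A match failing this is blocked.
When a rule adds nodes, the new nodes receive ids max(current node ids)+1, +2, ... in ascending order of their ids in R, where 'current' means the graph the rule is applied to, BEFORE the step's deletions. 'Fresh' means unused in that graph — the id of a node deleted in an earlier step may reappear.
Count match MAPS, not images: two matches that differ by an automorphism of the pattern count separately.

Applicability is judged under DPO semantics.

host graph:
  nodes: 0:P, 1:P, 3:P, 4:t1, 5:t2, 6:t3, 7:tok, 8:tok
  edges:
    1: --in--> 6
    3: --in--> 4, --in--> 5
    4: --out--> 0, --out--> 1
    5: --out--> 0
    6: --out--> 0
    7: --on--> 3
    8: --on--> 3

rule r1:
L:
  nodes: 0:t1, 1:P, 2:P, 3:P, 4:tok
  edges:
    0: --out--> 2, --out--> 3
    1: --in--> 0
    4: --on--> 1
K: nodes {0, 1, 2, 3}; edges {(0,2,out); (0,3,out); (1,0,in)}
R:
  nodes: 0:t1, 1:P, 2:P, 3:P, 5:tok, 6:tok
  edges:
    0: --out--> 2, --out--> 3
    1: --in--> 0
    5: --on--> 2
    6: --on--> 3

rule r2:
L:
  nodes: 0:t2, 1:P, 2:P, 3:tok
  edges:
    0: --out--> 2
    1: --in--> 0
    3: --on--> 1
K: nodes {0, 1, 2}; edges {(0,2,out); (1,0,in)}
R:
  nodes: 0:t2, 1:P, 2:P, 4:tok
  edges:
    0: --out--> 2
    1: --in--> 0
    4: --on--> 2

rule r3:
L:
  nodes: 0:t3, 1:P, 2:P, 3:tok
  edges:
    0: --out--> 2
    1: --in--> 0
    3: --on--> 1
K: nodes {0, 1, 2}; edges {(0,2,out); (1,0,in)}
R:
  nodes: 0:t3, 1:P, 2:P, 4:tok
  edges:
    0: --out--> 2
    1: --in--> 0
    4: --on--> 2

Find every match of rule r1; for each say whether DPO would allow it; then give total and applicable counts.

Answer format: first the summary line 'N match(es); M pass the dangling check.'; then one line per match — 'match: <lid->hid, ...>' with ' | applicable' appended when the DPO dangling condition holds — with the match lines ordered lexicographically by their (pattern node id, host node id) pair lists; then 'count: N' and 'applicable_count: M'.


4 match(es); 4 pass the dangling check.
match: 0->4, 1->3, 2->0, 3->1, 4->7 | applicable
match: 0->4, 1->3, 2->0, 3->1, 4->8 | applicable
match: 0->4, 1->3, 2->1, 3->0, 4->7 | applicable
match: 0->4, 1->3, 2->1, 3->0, 4->8 | applicable
count: 4
applicable_count: 4


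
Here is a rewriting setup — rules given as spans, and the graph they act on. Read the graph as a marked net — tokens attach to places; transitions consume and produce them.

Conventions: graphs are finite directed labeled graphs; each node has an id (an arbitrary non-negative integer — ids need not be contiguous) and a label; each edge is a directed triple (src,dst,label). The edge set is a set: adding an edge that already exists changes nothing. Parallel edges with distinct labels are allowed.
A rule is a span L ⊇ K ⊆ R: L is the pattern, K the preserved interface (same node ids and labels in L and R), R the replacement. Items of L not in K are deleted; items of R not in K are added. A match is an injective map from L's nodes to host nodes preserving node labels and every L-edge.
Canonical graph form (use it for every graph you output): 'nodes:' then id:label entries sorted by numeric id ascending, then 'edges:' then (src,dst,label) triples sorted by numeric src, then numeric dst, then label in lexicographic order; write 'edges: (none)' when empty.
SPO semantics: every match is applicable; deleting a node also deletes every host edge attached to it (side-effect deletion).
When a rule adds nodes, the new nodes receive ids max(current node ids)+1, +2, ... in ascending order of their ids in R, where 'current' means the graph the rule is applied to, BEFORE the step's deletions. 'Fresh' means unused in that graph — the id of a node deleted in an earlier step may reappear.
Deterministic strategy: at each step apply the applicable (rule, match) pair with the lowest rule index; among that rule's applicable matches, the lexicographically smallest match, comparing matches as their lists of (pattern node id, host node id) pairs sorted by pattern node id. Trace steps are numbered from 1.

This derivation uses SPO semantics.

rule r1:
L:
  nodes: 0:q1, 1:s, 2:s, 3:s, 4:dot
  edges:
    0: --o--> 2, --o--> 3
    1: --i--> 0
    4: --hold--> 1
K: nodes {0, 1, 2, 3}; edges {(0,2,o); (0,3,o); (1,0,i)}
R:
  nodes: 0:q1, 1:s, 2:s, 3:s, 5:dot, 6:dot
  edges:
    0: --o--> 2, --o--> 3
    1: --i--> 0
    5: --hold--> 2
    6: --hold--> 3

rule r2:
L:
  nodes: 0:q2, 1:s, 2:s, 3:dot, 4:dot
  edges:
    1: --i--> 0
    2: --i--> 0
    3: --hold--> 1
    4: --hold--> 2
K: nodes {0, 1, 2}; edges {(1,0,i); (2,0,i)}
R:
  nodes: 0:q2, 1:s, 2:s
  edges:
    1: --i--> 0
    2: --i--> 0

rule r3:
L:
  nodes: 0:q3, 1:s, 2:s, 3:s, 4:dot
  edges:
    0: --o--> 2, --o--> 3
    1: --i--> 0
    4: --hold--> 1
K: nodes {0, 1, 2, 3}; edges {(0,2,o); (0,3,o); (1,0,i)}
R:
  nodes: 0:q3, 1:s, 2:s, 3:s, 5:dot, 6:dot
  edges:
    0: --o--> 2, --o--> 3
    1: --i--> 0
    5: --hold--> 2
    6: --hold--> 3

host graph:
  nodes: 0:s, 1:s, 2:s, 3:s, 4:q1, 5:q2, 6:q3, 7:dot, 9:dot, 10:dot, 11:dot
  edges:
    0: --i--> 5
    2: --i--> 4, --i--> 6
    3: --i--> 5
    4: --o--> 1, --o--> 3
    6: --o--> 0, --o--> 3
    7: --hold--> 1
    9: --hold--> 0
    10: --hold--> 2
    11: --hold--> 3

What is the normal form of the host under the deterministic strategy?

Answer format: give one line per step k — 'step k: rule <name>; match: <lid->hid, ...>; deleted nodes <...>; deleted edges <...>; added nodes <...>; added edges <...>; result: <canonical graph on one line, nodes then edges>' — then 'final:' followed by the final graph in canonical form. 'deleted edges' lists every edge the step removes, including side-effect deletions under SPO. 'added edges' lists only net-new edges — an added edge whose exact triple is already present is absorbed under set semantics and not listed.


step 1: rule r1; match: 0->4, 1->2, 2->1, 3->3, 4->10; deleted nodes 10; deleted edges (10,2,hold); added nodes 12, 13; added edges (12,1,hold); (13,3,hold); result: nodes: 0:s, 1:s, 2:s, 3:s, 4:q1, 5:q2, 6:q3, 7:dot, 9:dot, 11:dot, 12:dot, 13:dot edges: (0,5,i); (2,4,i); (2,6,i); (3,5,i); (4,1,o); (4,3,o); (6,0,o); (6,3,o); (7,1,hold); (9,0,hold); (11,3,hold); (12,1,hold); (13,3,hold)
step 2: rule r2; match: 0->5, 1->0, 2->3, 3->9, 4->11; deleted nodes 9, 11; deleted edges (9,0,hold); (11,3,hold); added nodes (none); added edges (none); result: nodes: 0:s, 1:s, 2:s, 3:s, 4:q1, 5:q2, 6:q3, 7:dot, 12:dot, 13:dot edges: (0,5,i); (2,4,i); (2,6,i); (3,5,i); (4,1,o); (4,3,o); (6,0,o); (6,3,o); (7,1,hold); (12,1,hold); (13,3,hold)
final:
nodes: 0:s, 1:s, 2:s, 3:s, 4:q1, 5:q2, 6:q3, 7:dot, 12:dot, 13:dot
edges: (0,5,i); (2,4,i); (2,6,i); (3,5,i); (4,1,o); (4,3,o); (6,0,o); (6,3,o); (7,1,hold); (12,1,hold); (13,3,hold)


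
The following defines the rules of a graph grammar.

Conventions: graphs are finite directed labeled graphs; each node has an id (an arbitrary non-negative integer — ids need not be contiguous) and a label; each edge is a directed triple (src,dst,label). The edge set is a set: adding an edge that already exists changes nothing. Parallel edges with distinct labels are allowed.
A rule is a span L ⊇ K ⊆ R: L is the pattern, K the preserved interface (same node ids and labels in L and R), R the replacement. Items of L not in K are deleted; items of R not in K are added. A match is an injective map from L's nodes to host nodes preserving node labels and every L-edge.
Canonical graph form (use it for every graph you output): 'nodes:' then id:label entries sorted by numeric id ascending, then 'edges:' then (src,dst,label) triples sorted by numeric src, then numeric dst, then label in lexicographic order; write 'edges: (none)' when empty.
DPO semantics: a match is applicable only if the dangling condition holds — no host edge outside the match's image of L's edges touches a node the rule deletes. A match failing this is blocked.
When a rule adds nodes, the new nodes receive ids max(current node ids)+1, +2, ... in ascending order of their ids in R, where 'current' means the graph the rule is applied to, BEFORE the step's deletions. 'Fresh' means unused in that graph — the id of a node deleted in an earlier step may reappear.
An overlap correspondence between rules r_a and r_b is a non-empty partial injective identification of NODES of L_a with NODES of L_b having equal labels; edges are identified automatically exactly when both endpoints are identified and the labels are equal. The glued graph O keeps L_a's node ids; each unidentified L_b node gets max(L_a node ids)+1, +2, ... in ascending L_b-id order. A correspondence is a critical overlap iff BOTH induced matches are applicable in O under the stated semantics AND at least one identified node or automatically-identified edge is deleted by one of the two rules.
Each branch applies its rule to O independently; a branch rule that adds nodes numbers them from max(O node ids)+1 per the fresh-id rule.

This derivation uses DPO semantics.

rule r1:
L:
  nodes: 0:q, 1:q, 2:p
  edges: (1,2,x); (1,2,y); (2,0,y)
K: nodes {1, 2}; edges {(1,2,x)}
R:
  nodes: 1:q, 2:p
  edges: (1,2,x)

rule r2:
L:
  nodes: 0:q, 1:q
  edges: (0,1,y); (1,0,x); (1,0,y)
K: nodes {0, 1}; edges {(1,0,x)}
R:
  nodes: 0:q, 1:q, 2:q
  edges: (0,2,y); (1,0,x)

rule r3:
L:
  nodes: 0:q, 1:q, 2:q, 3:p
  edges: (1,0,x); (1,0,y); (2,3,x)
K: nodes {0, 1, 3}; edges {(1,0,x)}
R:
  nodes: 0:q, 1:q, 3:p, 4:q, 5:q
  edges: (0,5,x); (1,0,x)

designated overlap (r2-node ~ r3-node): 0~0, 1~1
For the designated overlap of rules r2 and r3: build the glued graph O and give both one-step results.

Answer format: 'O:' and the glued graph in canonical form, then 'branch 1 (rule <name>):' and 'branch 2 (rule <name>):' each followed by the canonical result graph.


O:
nodes: 0:q, 1:q, 2:q, 3:p
edges: (0,1,y); (1,0,x); (1,0,y); (2,3,x)
branch 1 (rule r2):
nodes: 0:q, 1:q, 2:q, 3:p, 4:q
edges: (0,4,y); (1,0,x); (2,3,x)
branch 2 (rule r3):
nodes: 0:q, 1:q, 3:p, 4:q, 5:q
edges: (0,1,y); (0,5,x); (1,0,x)
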